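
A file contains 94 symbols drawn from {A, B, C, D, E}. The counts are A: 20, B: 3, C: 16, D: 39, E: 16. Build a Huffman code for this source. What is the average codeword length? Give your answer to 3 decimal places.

2.160 bits/symbol

Probabilities are the counts divided by 94.
Repeatedly combine the two least-probable nodes; the expected code length is the sum of the merged weights.
merge 3/94 + 8/47 → 19/94
merge 8/47 + 19/94 → 35/94
merge 10/47 + 35/94 → 55/94
merge 39/94 + 55/94 → 1
L = 19/94 + 35/94 + 55/94 + 1 = 203/94 ≈ 2.160 bits/symbol.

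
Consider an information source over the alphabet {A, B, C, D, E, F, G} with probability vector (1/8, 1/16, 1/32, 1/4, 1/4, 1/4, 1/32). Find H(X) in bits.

Each probability is a power of 1/2, so log₂(1/p) is an integer.
H = Σ p·log₂(1/p) = 1/8·3 + 1/16·4 + 1/32·5 + 1/4·2 + 1/4·2 + 1/4·2 + 1/32·5 = 2.4375 bits.

2.4375 bits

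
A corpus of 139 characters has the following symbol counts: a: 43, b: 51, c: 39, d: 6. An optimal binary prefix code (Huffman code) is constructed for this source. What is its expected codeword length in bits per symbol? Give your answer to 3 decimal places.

Probabilities are the counts divided by 139.
Repeatedly combine the two least-probable nodes; the expected code length is the sum of the merged weights.
merge 6/139 + 39/139 → 45/139
merge 43/139 + 45/139 → 88/139
merge 51/139 + 88/139 → 1
L = 45/139 + 88/139 + 1 = 272/139 ≈ 1.957 bits/symbol.

1.957 bits/symbol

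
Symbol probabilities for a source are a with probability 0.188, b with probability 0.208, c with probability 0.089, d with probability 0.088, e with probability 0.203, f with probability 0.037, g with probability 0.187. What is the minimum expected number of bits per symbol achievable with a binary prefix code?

2.714 bits/symbol

Repeatedly combine the two least-probable nodes; the expected code length is the sum of the merged weights.
merge 37/1000 + 11/125 → 1/8
merge 89/1000 + 1/8 → 107/500
merge 187/1000 + 47/250 → 3/8
merge 203/1000 + 26/125 → 411/1000
merge 107/500 + 3/8 → 589/1000
merge 411/1000 + 589/1000 → 1
L = 1/8 + 107/500 + 3/8 + 411/1000 + 589/1000 + 1 = 1357/500 = 2.714 bits/symbol.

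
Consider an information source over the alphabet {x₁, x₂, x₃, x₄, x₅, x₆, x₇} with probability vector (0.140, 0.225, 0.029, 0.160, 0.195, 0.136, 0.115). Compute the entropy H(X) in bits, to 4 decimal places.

2.6626 bits

H = −Σ pᵢ log₂ pᵢ.
−0.140·log₂(0.140) = 0.3971
−0.225·log₂(0.225) = 0.4842
−0.029·log₂(0.029) = 0.1481
−0.160·log₂(0.160) = 0.4230
−0.195·log₂(0.195) = 0.4599
−0.136·log₂(0.136) = 0.3915
−0.115·log₂(0.115) = 0.3588
Sum ≈ 2.6626 → 2.6626 bits.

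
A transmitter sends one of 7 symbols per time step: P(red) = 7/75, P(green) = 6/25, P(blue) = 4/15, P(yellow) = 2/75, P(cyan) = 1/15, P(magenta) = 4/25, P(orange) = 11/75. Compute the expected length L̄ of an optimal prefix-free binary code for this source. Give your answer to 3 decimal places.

Repeatedly combine the two least-probable nodes; the expected code length is the sum of the merged weights.
merge 2/75 + 1/15 → 7/75
merge 7/75 + 7/75 → 14/75
merge 11/75 + 4/25 → 23/75
merge 14/75 + 6/25 → 32/75
merge 4/15 + 23/75 → 43/75
merge 32/75 + 43/75 → 1
L = 7/75 + 14/75 + 23/75 + 32/75 + 43/75 + 1 = 194/75 ≈ 2.587 bits/symbol.

2.587 bits/symbol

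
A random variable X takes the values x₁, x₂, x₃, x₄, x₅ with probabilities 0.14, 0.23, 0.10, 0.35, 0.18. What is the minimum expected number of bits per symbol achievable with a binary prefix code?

2.24 bits/symbol

Repeatedly combine the two least-probable nodes; the expected code length is the sum of the merged weights.
merge 1/10 + 7/50 → 6/25
merge 9/50 + 23/100 → 41/100
merge 6/25 + 7/20 → 59/100
merge 41/100 + 59/100 → 1
L = 6/25 + 41/100 + 59/100 + 1 = 56/25 = 2.24 bits/symbol.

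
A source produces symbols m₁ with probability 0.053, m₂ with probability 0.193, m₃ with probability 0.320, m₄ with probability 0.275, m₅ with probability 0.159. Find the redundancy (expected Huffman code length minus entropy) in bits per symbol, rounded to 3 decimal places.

Entropy H = −Σ p log₂ p ≈ 2.1427 bits.
Huffman merges: 53/1000+159/1000→53/250; 193/1000+53/250→81/200; 11/40+8/25→119/200; 81/200+119/200→1. L = 553/250 ≈ 2.2120.
L − H = 2.2120 − 2.1427 = 0.069 bits.

0.069 bits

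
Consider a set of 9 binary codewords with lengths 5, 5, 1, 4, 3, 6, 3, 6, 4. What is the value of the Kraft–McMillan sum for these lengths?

With common denominator 2^6 = 64: Σ 2^(−ℓᵢ) = 2/64 + 2/64 + 32/64 + 4/64 + 8/64 + 1/64 + 8/64 + 1/64 + 4/64 = 62/64 = 0.96875.

0.96875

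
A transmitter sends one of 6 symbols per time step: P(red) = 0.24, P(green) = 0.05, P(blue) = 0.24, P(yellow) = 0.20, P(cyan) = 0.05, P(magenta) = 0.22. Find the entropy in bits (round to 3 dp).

H = −Σ pᵢ log₂ pᵢ.
−0.24·log₂(0.24) = 0.4941
−0.05·log₂(0.05) = 0.2161
−0.24·log₂(0.24) = 0.4941
−0.20·log₂(0.20) = 0.4644
−0.05·log₂(0.05) = 0.2161
−0.22·log₂(0.22) = 0.4806
Sum ≈ 2.3654 → 2.365 bits.

2.365 bits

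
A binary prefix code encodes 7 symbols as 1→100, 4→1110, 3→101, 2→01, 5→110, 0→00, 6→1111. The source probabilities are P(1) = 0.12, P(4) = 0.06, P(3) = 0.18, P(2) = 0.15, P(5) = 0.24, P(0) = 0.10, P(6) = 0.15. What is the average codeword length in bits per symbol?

L̄ = Σ pᵢ·ℓᵢ = 0.12·3 + 0.06·4 + 0.18·3 + 0.15·2 + 0.24·3 + 0.10·2 + 0.15·4 = 2.96 bits/symbol.

2.96 bits/symbol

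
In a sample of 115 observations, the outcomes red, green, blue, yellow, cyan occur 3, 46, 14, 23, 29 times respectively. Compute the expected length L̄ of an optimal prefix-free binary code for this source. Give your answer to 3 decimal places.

Probabilities are the counts divided by 115.
Repeatedly combine the two least-probable nodes; the expected code length is the sum of the merged weights.
merge 3/115 + 14/115 → 17/115
merge 17/115 + 1/5 → 8/23
merge 29/115 + 8/23 → 3/5
merge 2/5 + 3/5 → 1
L = 17/115 + 8/23 + 3/5 + 1 = 241/115 ≈ 2.096 bits/symbol.

2.096 bits/symbol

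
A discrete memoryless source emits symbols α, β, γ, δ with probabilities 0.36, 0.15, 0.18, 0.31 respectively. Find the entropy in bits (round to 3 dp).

1.910 bits

H = −Σ pᵢ log₂ pᵢ.
−0.36·log₂(0.36) = 0.5306
−0.15·log₂(0.15) = 0.4105
−0.18·log₂(0.18) = 0.4453
−0.31·log₂(0.31) = 0.5238
Sum ≈ 1.9103 → 1.910 bits.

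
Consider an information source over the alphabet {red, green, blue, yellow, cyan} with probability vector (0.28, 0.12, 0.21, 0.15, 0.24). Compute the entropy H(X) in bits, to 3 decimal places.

2.259 bits

H = −Σ pᵢ log₂ pᵢ.
−0.28·log₂(0.28) = 0.5142
−0.12·log₂(0.12) = 0.3671
−0.21·log₂(0.21) = 0.4728
−0.15·log₂(0.15) = 0.4105
−0.24·log₂(0.24) = 0.4941
Sum ≈ 2.2588 → 2.259 bits.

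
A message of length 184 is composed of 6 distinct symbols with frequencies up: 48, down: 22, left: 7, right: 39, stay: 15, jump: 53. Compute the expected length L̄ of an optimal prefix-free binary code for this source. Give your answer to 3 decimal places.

2.359 bits/symbol

Probabilities are the counts divided by 184.
Repeatedly combine the two least-probable nodes; the expected code length is the sum of the merged weights.
merge 7/184 + 15/184 → 11/92
merge 11/92 + 11/92 → 11/46
merge 39/184 + 11/46 → 83/184
merge 6/23 + 53/184 → 101/184
merge 83/184 + 101/184 → 1
L = 11/92 + 11/46 + 83/184 + 101/184 + 1 = 217/92 ≈ 2.359 bits/symbol.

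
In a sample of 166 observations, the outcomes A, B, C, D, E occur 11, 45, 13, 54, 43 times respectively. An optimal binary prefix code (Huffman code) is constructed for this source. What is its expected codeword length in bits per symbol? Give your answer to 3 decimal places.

2.145 bits/symbol

Probabilities are the counts divided by 166.
Repeatedly combine the two least-probable nodes; the expected code length is the sum of the merged weights.
merge 11/166 + 13/166 → 12/83
merge 12/83 + 43/166 → 67/166
merge 45/166 + 27/83 → 99/166
merge 67/166 + 99/166 → 1
L = 12/83 + 67/166 + 99/166 + 1 = 178/83 ≈ 2.145 bits/symbol.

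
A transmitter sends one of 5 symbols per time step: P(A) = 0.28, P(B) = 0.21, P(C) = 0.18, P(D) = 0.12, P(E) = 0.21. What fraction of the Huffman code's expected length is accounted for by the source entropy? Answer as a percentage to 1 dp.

Entropy H = −Σ p log₂ p ≈ 2.2722 bits.
Huffman merges: 3/25+9/50→3/10; 21/100+21/100→21/50; 7/25+3/10→29/50; 21/50+29/50→1. L = 23/10 ≈ 2.3000.
Efficiency = H/L = 2.2722/2.3000 = 98.8%.

98.8%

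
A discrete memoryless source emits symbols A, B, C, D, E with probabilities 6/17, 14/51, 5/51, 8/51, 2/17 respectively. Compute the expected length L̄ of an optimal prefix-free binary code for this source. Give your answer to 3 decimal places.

Repeatedly combine the two least-probable nodes; the expected code length is the sum of the merged weights.
merge 5/51 + 2/17 → 11/51
merge 8/51 + 11/51 → 19/51
merge 14/51 + 6/17 → 32/51
merge 19/51 + 32/51 → 1
L = 11/51 + 19/51 + 32/51 + 1 = 113/51 ≈ 2.216 bits/symbol.

2.216 bits/symbol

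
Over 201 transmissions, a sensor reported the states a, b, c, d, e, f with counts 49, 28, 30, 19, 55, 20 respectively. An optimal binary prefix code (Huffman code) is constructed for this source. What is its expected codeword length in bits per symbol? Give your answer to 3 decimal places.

Probabilities are the counts divided by 201.
Repeatedly combine the two least-probable nodes; the expected code length is the sum of the merged weights.
merge 19/201 + 20/201 → 13/67
merge 28/201 + 10/67 → 58/201
merge 13/67 + 49/201 → 88/201
merge 55/201 + 58/201 → 113/201
merge 88/201 + 113/201 → 1
L = 13/67 + 58/201 + 88/201 + 113/201 + 1 = 499/201 ≈ 2.483 bits/symbol.

2.483 bits/symbol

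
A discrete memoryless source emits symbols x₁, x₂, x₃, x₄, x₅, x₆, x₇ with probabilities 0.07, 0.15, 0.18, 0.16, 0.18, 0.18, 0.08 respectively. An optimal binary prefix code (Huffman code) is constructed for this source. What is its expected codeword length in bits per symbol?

2.79 bits/symbol

Repeatedly combine the two least-probable nodes; the expected code length is the sum of the merged weights.
merge 7/100 + 2/25 → 3/20
merge 3/20 + 3/20 → 3/10
merge 4/25 + 9/50 → 17/50
merge 9/50 + 9/50 → 9/25
merge 3/10 + 17/50 → 16/25
merge 9/25 + 16/25 → 1
L = 3/20 + 3/10 + 17/50 + 9/25 + 16/25 + 1 = 279/100 = 2.79 bits/symbol.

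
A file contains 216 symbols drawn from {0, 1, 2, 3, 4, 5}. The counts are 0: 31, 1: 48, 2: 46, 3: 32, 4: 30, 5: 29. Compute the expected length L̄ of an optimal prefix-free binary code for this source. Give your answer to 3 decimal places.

2.565 bits/symbol

Probabilities are the counts divided by 216.
Repeatedly combine the two least-probable nodes; the expected code length is the sum of the merged weights.
merge 29/216 + 5/36 → 59/216
merge 31/216 + 4/27 → 7/24
merge 23/108 + 2/9 → 47/108
merge 59/216 + 7/24 → 61/108
merge 47/108 + 61/108 → 1
L = 59/216 + 7/24 + 47/108 + 61/108 + 1 = 277/108 ≈ 2.565 bits/symbol.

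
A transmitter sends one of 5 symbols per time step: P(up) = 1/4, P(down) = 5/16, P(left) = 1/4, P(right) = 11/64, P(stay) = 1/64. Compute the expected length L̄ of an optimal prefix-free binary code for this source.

2.1875 bits/symbol

Repeatedly combine the two least-probable nodes; the expected code length is the sum of the merged weights.
merge 1/64 + 11/64 → 3/16
merge 3/16 + 1/4 → 7/16
merge 1/4 + 5/16 → 9/16
merge 7/16 + 9/16 → 1
L = 3/16 + 7/16 + 9/16 + 1 = 35/16 = 2.1875 bits/symbol.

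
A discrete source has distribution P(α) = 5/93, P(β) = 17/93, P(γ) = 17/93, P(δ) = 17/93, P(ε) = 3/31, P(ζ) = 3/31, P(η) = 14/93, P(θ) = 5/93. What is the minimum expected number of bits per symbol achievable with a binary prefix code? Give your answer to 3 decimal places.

2.925 bits/symbol

Repeatedly combine the two least-probable nodes; the expected code length is the sum of the merged weights.
merge 5/93 + 5/93 → 10/93
merge 3/31 + 3/31 → 6/31
merge 10/93 + 14/93 → 8/31
merge 17/93 + 17/93 → 34/93
merge 17/93 + 6/31 → 35/93
merge 8/31 + 34/93 → 58/93
merge 35/93 + 58/93 → 1
L = 10/93 + 6/31 + 8/31 + 34/93 + 35/93 + 58/93 + 1 = 272/93 ≈ 2.925 bits/symbol.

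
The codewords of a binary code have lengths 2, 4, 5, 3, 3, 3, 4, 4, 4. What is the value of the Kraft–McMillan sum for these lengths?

With common denominator 2^5 = 32: Σ 2^(−ℓᵢ) = 8/32 + 2/32 + 1/32 + 4/32 + 4/32 + 4/32 + 2/32 + 2/32 + 2/32 = 29/32 = 0.90625.

0.90625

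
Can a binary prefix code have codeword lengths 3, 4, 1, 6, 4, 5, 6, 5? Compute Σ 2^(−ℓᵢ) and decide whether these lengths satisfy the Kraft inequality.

With common denominator 2^6 = 64: Σ 2^(−ℓᵢ) = 8/64 + 4/64 + 32/64 + 1/64 + 4/64 + 2/64 + 1/64 + 2/64 = 54/64 = 0.84375.
Kraft's inequality requires Σ ≤ 1; here Σ = 0.84375 ≤ 1, so such a prefix code exists.

0.84375; yes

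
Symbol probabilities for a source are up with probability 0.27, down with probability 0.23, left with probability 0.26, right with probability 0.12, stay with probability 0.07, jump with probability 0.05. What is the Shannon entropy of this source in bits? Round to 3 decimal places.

H = −Σ pᵢ log₂ pᵢ.
−0.27·log₂(0.27) = 0.5100
−0.23·log₂(0.23) = 0.4877
−0.26·log₂(0.26) = 0.5053
−0.12·log₂(0.12) = 0.3671
−0.07·log₂(0.07) = 0.2686
−0.05·log₂(0.05) = 0.2161
Sum ≈ 2.3547 → 2.355 bits.

2.355 bits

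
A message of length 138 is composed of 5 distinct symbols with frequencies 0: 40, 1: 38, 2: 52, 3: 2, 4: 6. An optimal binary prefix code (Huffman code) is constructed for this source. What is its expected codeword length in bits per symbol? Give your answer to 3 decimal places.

Probabilities are the counts divided by 138.
Repeatedly combine the two least-probable nodes; the expected code length is the sum of the merged weights.
merge 1/69 + 1/23 → 4/69
merge 4/69 + 19/69 → 1/3
merge 20/69 + 1/3 → 43/69
merge 26/69 + 43/69 → 1
L = 4/69 + 1/3 + 43/69 + 1 = 139/69 ≈ 2.014 bits/symbol.

2.014 bits/symbol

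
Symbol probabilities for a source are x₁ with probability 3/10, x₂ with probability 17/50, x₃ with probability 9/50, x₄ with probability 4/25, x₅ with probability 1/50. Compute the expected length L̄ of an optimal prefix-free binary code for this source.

Repeatedly combine the two least-probable nodes; the expected code length is the sum of the merged weights.
merge 1/50 + 4/25 → 9/50
merge 9/50 + 9/50 → 9/25
merge 3/10 + 17/50 → 16/25
merge 9/25 + 16/25 → 1
L = 9/50 + 9/25 + 16/25 + 1 = 109/50 = 2.18 bits/symbol.

2.18 bits/symbol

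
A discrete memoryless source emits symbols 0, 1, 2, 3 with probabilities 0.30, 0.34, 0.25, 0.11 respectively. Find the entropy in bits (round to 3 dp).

H = −Σ pᵢ log₂ pᵢ.
−0.30·log₂(0.30) = 0.5211
−0.34·log₂(0.34) = 0.5292
−0.25·log₂(0.25) = 0.5000
−0.11·log₂(0.11) = 0.3503
Sum ≈ 1.9006 → 1.901 bits.

1.901 bits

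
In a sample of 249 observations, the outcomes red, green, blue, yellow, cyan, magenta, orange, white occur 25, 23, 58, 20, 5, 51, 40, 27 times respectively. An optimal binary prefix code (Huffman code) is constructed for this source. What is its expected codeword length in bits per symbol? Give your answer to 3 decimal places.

Probabilities are the counts divided by 249.
Repeatedly combine the two least-probable nodes; the expected code length is the sum of the merged weights.
merge 5/249 + 20/249 → 25/249
merge 23/249 + 25/249 → 16/83
merge 25/249 + 9/83 → 52/249
merge 40/249 + 16/83 → 88/249
merge 17/83 + 52/249 → 103/249
merge 58/249 + 88/249 → 146/249
merge 103/249 + 146/249 → 1
L = 25/249 + 16/83 + 52/249 + 88/249 + 103/249 + 146/249 + 1 = 237/83 ≈ 2.855 bits/symbol.

2.855 bits/symbol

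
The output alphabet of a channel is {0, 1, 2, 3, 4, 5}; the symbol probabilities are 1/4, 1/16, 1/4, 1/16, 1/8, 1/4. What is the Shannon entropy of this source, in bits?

Each probability is a power of 1/2, so log₂(1/p) is an integer.
H = Σ p·log₂(1/p) = 1/4·2 + 1/16·4 + 1/4·2 + 1/16·4 + 1/8·3 + 1/4·2 = 2.375 bits.

2.375 bits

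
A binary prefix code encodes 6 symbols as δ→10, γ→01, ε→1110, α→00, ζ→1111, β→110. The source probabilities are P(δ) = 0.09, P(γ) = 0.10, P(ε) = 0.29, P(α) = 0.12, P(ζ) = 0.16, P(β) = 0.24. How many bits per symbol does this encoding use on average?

3.14 bits/symbol

L̄ = Σ pᵢ·ℓᵢ = 0.09·2 + 0.10·2 + 0.29·4 + 0.12·2 + 0.16·4 + 0.24·3 = 3.14 bits/symbol.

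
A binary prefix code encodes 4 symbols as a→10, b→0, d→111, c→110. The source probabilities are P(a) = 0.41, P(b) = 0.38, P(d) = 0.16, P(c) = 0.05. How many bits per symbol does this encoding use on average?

1.83 bits/symbol

L̄ = Σ pᵢ·ℓᵢ = 0.41·2 + 0.38·1 + 0.16·3 + 0.05·3 = 1.83 bits/symbol.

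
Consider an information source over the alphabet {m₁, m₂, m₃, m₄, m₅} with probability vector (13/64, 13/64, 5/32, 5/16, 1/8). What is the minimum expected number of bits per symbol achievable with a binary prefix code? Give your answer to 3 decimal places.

Repeatedly combine the two least-probable nodes; the expected code length is the sum of the merged weights.
merge 1/8 + 5/32 → 9/32
merge 13/64 + 13/64 → 13/32
merge 9/32 + 5/16 → 19/32
merge 13/32 + 19/32 → 1
L = 9/32 + 13/32 + 19/32 + 1 = 73/32 ≈ 2.281 bits/symbol.

2.281 bits/symbol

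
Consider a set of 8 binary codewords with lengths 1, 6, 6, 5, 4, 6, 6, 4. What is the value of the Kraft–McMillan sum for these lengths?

0.71875

With common denominator 2^6 = 64: Σ 2^(−ℓᵢ) = 32/64 + 1/64 + 1/64 + 2/64 + 4/64 + 1/64 + 1/64 + 4/64 = 46/64 = 0.71875.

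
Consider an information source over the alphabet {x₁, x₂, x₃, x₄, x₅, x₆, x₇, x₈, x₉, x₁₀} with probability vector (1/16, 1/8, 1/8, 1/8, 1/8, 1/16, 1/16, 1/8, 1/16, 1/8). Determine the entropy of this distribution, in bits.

Each probability is a power of 1/2, so log₂(1/p) is an integer.
H = Σ p·log₂(1/p) = 1/16·4 + 1/8·3 + 1/8·3 + 1/8·3 + 1/8·3 + 1/16·4 + 1/16·4 + 1/8·3 + 1/16·4 + 1/8·3 = 3.25 bits.

3.25 bits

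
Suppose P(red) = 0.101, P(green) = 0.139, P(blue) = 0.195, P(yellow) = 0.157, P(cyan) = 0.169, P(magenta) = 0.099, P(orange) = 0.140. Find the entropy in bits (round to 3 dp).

2.770 bits

H = −Σ pᵢ log₂ pᵢ.
−0.101·log₂(0.101) = 0.3341
−0.139·log₂(0.139) = 0.3957
−0.195·log₂(0.195) = 0.4599
−0.157·log₂(0.157) = 0.4194
−0.169·log₂(0.169) = 0.4335
−0.099·log₂(0.099) = 0.3303
−0.140·log₂(0.140) = 0.3971
Sum ≈ 2.7699 → 2.770 bits.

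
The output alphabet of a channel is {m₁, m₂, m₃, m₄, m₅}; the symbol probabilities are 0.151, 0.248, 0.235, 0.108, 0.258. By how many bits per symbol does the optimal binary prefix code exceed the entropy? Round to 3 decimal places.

Entropy H = −Σ p log₂ p ≈ 2.2527 bits.
Huffman merges: 27/250+151/1000→259/1000; 47/200+31/125→483/1000; 129/500+259/1000→517/1000; 483/1000+517/1000→1. L = 2259/1000 ≈ 2.2590.
L − H = 2.2590 − 2.2527 = 0.006 bits.

0.006 bits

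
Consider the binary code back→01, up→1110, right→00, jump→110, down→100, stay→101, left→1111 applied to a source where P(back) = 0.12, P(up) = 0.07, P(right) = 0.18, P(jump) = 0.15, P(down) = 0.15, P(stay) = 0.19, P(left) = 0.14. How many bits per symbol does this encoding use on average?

2.91 bits/symbol

L̄ = Σ pᵢ·ℓᵢ = 0.12·2 + 0.07·4 + 0.18·2 + 0.15·3 + 0.15·3 + 0.19·3 + 0.14·4 = 2.91 bits/symbol.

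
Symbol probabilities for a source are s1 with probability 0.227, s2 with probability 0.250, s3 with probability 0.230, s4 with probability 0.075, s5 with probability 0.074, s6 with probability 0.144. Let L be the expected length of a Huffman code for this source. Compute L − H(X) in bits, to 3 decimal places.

0.008 bits

Entropy H = −Σ p log₂ p ≈ 2.4341 bits.
Huffman merges: 37/500+3/40→149/1000; 18/125+149/1000→293/1000; 227/1000+23/100→457/1000; 1/4+293/1000→543/1000; 457/1000+543/1000→1. L = 1221/500 ≈ 2.4420.
L − H = 2.4420 − 2.4341 = 0.008 bits.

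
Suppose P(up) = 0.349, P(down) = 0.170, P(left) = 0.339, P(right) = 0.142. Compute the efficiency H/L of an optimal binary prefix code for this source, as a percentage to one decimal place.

Entropy H = −Σ p log₂ p ≈ 1.8935 bits.
Huffman merges: 71/500+17/100→39/125; 39/125+339/1000→651/1000; 349/1000+651/1000→1. L = 1963/1000 ≈ 1.9630.
Efficiency = H/L = 1.8935/1.9630 = 96.5%.

96.5%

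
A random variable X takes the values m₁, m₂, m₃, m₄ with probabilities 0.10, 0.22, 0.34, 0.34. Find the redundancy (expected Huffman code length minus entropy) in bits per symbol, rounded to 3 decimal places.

Entropy H = −Σ p log₂ p ≈ 1.8711 bits.
Huffman merges: 1/10+11/50→8/25; 8/25+17/50→33/50; 17/50+33/50→1. L = 99/50 ≈ 1.9800.
L − H = 1.9800 − 1.8711 = 0.109 bits.

0.109 bits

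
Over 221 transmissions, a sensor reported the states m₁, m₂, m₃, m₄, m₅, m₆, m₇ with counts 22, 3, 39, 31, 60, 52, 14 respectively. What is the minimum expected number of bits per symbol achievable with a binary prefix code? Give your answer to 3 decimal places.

Probabilities are the counts divided by 221.
Repeatedly combine the two least-probable nodes; the expected code length is the sum of the merged weights.
merge 3/221 + 14/221 → 1/13
merge 1/13 + 22/221 → 3/17
merge 31/221 + 3/17 → 70/221
merge 3/17 + 4/17 → 7/17
merge 60/221 + 70/221 → 10/17
merge 7/17 + 10/17 → 1
L = 1/13 + 3/17 + 70/221 + 7/17 + 10/17 + 1 = 568/221 ≈ 2.570 bits/symbol.

2.570 bits/symbol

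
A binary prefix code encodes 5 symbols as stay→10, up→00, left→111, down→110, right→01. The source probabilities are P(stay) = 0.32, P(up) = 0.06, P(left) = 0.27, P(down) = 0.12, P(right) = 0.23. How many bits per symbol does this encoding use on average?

2.39 bits/symbol

L̄ = Σ pᵢ·ℓᵢ = 0.32·2 + 0.06·2 + 0.27·3 + 0.12·3 + 0.23·2 = 2.39 bits/symbol.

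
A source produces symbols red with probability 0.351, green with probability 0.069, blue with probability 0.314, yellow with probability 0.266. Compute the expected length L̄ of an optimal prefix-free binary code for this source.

1.984 bits/symbol

Repeatedly combine the two least-probable nodes; the expected code length is the sum of the merged weights.
merge 69/1000 + 133/500 → 67/200
merge 157/500 + 67/200 → 649/1000
merge 351/1000 + 649/1000 → 1
L = 67/200 + 649/1000 + 1 = 248/125 = 1.984 bits/symbol.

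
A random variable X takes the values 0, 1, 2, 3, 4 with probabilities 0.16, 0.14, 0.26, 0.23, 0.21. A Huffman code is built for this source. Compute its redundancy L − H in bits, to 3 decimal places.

0.014 bits

Entropy H = −Σ p log₂ p ≈ 2.2859 bits.
Huffman merges: 7/50+4/25→3/10; 21/100+23/100→11/25; 13/50+3/10→14/25; 11/25+14/25→1. L = 23/10 ≈ 2.3000.
L − H = 2.3000 − 2.2859 = 0.014 bits.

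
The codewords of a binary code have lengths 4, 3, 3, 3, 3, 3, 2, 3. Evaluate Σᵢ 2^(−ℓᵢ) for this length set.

With common denominator 2^4 = 16: Σ 2^(−ℓᵢ) = 1/16 + 2/16 + 2/16 + 2/16 + 2/16 + 2/16 + 4/16 + 2/16 = 17/16 = 1.0625.

1.0625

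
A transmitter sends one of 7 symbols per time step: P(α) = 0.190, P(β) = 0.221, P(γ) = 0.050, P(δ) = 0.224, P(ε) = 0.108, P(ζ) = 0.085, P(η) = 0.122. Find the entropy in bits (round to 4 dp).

2.6555 bits

H = −Σ pᵢ log₂ pᵢ.
−0.190·log₂(0.190) = 0.4552
−0.221·log₂(0.221) = 0.4813
−0.050·log₂(0.050) = 0.2161
−0.224·log₂(0.224) = 0.4835
−0.108·log₂(0.108) = 0.3468
−0.085·log₂(0.085) = 0.3023
−0.122·log₂(0.122) = 0.3703
Sum ≈ 2.6555 → 2.6555 bits.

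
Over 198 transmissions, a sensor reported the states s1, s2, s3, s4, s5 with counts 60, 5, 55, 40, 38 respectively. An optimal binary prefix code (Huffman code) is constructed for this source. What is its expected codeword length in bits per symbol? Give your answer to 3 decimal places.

Probabilities are the counts divided by 198.
Repeatedly combine the two least-probable nodes; the expected code length is the sum of the merged weights.
merge 5/198 + 19/99 → 43/198
merge 20/99 + 43/198 → 83/198
merge 5/18 + 10/33 → 115/198
merge 83/198 + 115/198 → 1
L = 43/198 + 83/198 + 115/198 + 1 = 439/198 ≈ 2.217 bits/symbol.

2.217 bits/symbol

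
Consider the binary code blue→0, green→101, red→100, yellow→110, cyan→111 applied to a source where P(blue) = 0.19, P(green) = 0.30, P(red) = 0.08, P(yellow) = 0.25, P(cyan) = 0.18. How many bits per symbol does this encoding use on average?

2.62 bits/symbol

L̄ = Σ pᵢ·ℓᵢ = 0.19·1 + 0.30·3 + 0.08·3 + 0.25·3 + 0.18·3 = 2.62 bits/symbol.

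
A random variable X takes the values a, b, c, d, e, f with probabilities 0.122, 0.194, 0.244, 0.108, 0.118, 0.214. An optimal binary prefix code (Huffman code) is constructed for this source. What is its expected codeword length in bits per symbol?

2.542 bits/symbol

Repeatedly combine the two least-probable nodes; the expected code length is the sum of the merged weights.
merge 27/250 + 59/500 → 113/500
merge 61/500 + 97/500 → 79/250
merge 107/500 + 113/500 → 11/25
merge 61/250 + 79/250 → 14/25
merge 11/25 + 14/25 → 1
L = 113/500 + 79/250 + 11/25 + 14/25 + 1 = 1271/500 = 2.542 bits/symbol.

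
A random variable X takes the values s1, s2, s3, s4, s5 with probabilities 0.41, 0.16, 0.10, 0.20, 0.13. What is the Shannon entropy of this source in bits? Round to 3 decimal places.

2.130 bits

H = −Σ pᵢ log₂ pᵢ.
−0.41·log₂(0.41) = 0.5274
−0.16·log₂(0.16) = 0.4230
−0.10·log₂(0.10) = 0.3322
−0.20·log₂(0.20) = 0.4644
−0.13·log₂(0.13) = 0.3826
Sum ≈ 2.1296 → 2.130 bits.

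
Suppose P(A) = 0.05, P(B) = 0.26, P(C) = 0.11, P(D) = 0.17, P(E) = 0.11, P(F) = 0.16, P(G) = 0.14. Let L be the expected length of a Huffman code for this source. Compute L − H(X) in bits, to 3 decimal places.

Entropy H = −Σ p log₂ p ≈ 2.6767 bits.
Huffman merges: 1/20+11/100→4/25; 11/100+7/50→1/4; 4/25+4/25→8/25; 17/100+1/4→21/50; 13/50+8/25→29/50; 21/50+29/50→1. L = 273/100 ≈ 2.7300.
L − H = 2.7300 − 2.6767 = 0.053 bits.

0.053 bits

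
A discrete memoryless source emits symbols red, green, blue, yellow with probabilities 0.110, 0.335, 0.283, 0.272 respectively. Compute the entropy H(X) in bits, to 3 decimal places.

1.905 bits

H = −Σ pᵢ log₂ pᵢ.
−0.110·log₂(0.110) = 0.3503
−0.335·log₂(0.335) = 0.5286
−0.283·log₂(0.283) = 0.5154
−0.272·log₂(0.272) = 0.5109
Sum ≈ 1.9051 → 1.905 bits.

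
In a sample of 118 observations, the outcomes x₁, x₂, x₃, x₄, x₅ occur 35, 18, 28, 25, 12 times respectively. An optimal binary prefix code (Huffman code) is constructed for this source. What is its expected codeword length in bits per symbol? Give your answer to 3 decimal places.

Probabilities are the counts divided by 118.
Repeatedly combine the two least-probable nodes; the expected code length is the sum of the merged weights.
merge 6/59 + 9/59 → 15/59
merge 25/118 + 14/59 → 53/118
merge 15/59 + 35/118 → 65/118
merge 53/118 + 65/118 → 1
L = 15/59 + 53/118 + 65/118 + 1 = 133/59 ≈ 2.254 bits/symbol.

2.254 bits/symbol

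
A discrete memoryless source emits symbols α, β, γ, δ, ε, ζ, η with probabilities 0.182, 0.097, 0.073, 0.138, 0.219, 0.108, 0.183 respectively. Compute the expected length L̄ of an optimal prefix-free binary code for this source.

Repeatedly combine the two least-probable nodes; the expected code length is the sum of the merged weights.
merge 73/1000 + 97/1000 → 17/100
merge 27/250 + 69/500 → 123/500
merge 17/100 + 91/500 → 44/125
merge 183/1000 + 219/1000 → 201/500
merge 123/500 + 44/125 → 299/500
merge 201/500 + 299/500 → 1
L = 17/100 + 123/500 + 44/125 + 201/500 + 299/500 + 1 = 346/125 = 2.768 bits/symbol.

2.768 bits/symbol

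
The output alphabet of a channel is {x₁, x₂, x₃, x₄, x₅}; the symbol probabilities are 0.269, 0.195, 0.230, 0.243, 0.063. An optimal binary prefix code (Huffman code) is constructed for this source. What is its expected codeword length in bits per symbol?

2.258 bits/symbol

Repeatedly combine the two least-probable nodes; the expected code length is the sum of the merged weights.
merge 63/1000 + 39/200 → 129/500
merge 23/100 + 243/1000 → 473/1000
merge 129/500 + 269/1000 → 527/1000
merge 473/1000 + 527/1000 → 1
L = 129/500 + 473/1000 + 527/1000 + 1 = 1129/500 = 2.258 bits/symbol.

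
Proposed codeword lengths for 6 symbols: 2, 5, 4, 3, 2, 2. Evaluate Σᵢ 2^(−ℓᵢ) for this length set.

With common denominator 2^5 = 32: Σ 2^(−ℓᵢ) = 8/32 + 1/32 + 2/32 + 4/32 + 8/32 + 8/32 = 31/32 = 0.96875.

0.96875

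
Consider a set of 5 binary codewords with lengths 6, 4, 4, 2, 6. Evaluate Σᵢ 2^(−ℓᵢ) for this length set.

0.40625

With common denominator 2^6 = 64: Σ 2^(−ℓᵢ) = 1/64 + 4/64 + 4/64 + 16/64 + 1/64 = 26/64 = 0.40625.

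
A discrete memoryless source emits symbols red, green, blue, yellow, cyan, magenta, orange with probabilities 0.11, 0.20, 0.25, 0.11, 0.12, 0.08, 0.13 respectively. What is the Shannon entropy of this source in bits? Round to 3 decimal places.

2.706 bits

H = −Σ pᵢ log₂ pᵢ.
−0.11·log₂(0.11) = 0.3503
−0.20·log₂(0.20) = 0.4644
−0.25·log₂(0.25) = 0.5000
−0.11·log₂(0.11) = 0.3503
−0.12·log₂(0.12) = 0.3671
−0.08·log₂(0.08) = 0.2915
−0.13·log₂(0.13) = 0.3826
Sum ≈ 2.7062 → 2.706 bits.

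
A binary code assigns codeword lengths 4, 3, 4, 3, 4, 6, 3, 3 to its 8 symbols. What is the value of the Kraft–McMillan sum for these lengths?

0.703125

With common denominator 2^6 = 64: Σ 2^(−ℓᵢ) = 4/64 + 8/64 + 4/64 + 8/64 + 4/64 + 1/64 + 8/64 + 8/64 = 45/64 = 0.703125.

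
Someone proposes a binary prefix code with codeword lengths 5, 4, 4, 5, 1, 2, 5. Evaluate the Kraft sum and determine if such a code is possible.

0.96875; yes

With common denominator 2^5 = 32: Σ 2^(−ℓᵢ) = 1/32 + 2/32 + 2/32 + 1/32 + 16/32 + 8/32 + 1/32 = 31/32 = 0.96875.
Kraft's inequality requires Σ ≤ 1; here Σ = 0.96875 ≤ 1, so such a prefix code exists.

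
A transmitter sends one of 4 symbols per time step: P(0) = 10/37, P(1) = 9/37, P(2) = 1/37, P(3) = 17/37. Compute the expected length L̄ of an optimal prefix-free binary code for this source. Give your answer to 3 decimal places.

1.811 bits/symbol

Repeatedly combine the two least-probable nodes; the expected code length is the sum of the merged weights.
merge 1/37 + 9/37 → 10/37
merge 10/37 + 10/37 → 20/37
merge 17/37 + 20/37 → 1
L = 10/37 + 20/37 + 1 = 67/37 ≈ 1.811 bits/symbol.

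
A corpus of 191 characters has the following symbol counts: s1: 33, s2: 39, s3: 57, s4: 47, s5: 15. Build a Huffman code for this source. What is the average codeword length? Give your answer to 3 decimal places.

2.251 bits/symbol

Probabilities are the counts divided by 191.
Repeatedly combine the two least-probable nodes; the expected code length is the sum of the merged weights.
merge 15/191 + 33/191 → 48/191
merge 39/191 + 47/191 → 86/191
merge 48/191 + 57/191 → 105/191
merge 86/191 + 105/191 → 1
L = 48/191 + 86/191 + 105/191 + 1 = 430/191 ≈ 2.251 bits/symbol.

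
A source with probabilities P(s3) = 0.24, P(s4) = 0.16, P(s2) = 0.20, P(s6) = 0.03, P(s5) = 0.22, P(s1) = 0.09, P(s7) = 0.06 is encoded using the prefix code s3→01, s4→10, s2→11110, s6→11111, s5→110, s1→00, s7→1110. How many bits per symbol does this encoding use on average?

L̄ = Σ pᵢ·ℓᵢ = 0.24·2 + 0.16·2 + 0.20·5 + 0.03·5 + 0.22·3 + 0.09·2 + 0.06·4 = 3.03 bits/symbol.

3.03 bits/symbol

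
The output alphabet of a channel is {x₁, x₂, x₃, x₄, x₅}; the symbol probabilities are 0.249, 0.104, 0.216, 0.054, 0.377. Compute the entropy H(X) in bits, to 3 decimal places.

2.075 bits

H = −Σ pᵢ log₂ pᵢ.
−0.249·log₂(0.249) = 0.4994
−0.104·log₂(0.104) = 0.3396
−0.216·log₂(0.216) = 0.4776
−0.054·log₂(0.054) = 0.2274
−0.377·log₂(0.377) = 0.5306
Sum ≈ 2.0746 → 2.075 bits.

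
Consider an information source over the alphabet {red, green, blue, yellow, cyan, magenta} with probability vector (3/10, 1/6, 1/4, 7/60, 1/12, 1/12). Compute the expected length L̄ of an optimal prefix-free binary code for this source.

Repeatedly combine the two least-probable nodes; the expected code length is the sum of the merged weights.
merge 1/12 + 1/12 → 1/6
merge 7/60 + 1/6 → 17/60
merge 1/6 + 1/4 → 5/12
merge 17/60 + 3/10 → 7/12
merge 5/12 + 7/12 → 1
L = 1/6 + 17/60 + 5/12 + 7/12 + 1 = 49/20 = 2.45 bits/symbol.

2.45 bits/symbol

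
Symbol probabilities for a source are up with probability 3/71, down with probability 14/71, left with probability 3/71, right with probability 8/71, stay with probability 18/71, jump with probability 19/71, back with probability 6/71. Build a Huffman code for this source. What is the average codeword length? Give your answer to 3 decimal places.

2.535 bits/symbol

Repeatedly combine the two least-probable nodes; the expected code length is the sum of the merged weights.
merge 3/71 + 3/71 → 6/71
merge 6/71 + 6/71 → 12/71
merge 8/71 + 12/71 → 20/71
merge 14/71 + 18/71 → 32/71
merge 19/71 + 20/71 → 39/71
merge 32/71 + 39/71 → 1
L = 6/71 + 12/71 + 20/71 + 32/71 + 39/71 + 1 = 180/71 ≈ 2.535 bits/symbol.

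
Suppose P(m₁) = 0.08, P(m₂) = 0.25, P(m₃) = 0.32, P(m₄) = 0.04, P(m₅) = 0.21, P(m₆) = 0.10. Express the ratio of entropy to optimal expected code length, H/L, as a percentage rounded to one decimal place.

Entropy H = −Σ p log₂ p ≈ 2.3083 bits.
Huffman merges: 1/25+2/25→3/25; 1/10+3/25→11/50; 21/100+11/50→43/100; 1/4+8/25→57/100; 43/100+57/100→1. L = 117/50 ≈ 2.3400.
Efficiency = H/L = 2.3083/2.3400 = 98.6%.

98.6%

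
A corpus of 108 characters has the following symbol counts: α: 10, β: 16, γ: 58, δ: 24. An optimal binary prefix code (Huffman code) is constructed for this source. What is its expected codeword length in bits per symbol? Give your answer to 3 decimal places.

Probabilities are the counts divided by 108.
Repeatedly combine the two least-probable nodes; the expected code length is the sum of the merged weights.
merge 5/54 + 4/27 → 13/54
merge 2/9 + 13/54 → 25/54
merge 25/54 + 29/54 → 1
L = 13/54 + 25/54 + 1 = 46/27 ≈ 1.704 bits/symbol.

1.704 bits/symbol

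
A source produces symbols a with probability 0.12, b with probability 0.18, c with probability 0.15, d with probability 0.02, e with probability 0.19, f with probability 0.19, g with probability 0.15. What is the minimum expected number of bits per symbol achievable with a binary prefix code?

2.76 bits/symbol

Repeatedly combine the two least-probable nodes; the expected code length is the sum of the merged weights.
merge 1/50 + 3/25 → 7/50
merge 7/50 + 3/20 → 29/100
merge 3/20 + 9/50 → 33/100
merge 19/100 + 19/100 → 19/50
merge 29/100 + 33/100 → 31/50
merge 19/50 + 31/50 → 1
L = 7/50 + 29/100 + 33/100 + 19/50 + 31/50 + 1 = 69/25 = 2.76 bits/symbol.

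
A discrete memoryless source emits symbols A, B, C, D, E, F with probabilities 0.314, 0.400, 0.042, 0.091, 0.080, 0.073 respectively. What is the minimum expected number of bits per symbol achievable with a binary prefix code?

Repeatedly combine the two least-probable nodes; the expected code length is the sum of the merged weights.
merge 21/500 + 73/1000 → 23/200
merge 2/25 + 91/1000 → 171/1000
merge 23/200 + 171/1000 → 143/500
merge 143/500 + 157/500 → 3/5
merge 2/5 + 3/5 → 1
L = 23/200 + 171/1000 + 143/500 + 3/5 + 1 = 543/250 = 2.172 bits/symbol.

2.172 bits/symbol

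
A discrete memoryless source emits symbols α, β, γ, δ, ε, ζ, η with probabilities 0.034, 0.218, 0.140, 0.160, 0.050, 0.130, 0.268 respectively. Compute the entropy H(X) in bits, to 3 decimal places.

2.573 bits

H = −Σ pᵢ log₂ pᵢ.
−0.034·log₂(0.034) = 0.1659
−0.218·log₂(0.218) = 0.4791
−0.140·log₂(0.140) = 0.3971
−0.160·log₂(0.160) = 0.4230
−0.050·log₂(0.050) = 0.2161
−0.130·log₂(0.130) = 0.3826
−0.268·log₂(0.268) = 0.5091
Sum ≈ 2.5729 → 2.573 bits.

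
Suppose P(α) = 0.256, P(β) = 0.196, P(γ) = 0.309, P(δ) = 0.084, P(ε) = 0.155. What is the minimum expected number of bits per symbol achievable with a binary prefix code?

2.239 bits/symbol

Repeatedly combine the two least-probable nodes; the expected code length is the sum of the merged weights.
merge 21/250 + 31/200 → 239/1000
merge 49/250 + 239/1000 → 87/200
merge 32/125 + 309/1000 → 113/200
merge 87/200 + 113/200 → 1
L = 239/1000 + 87/200 + 113/200 + 1 = 2239/1000 = 2.239 bits/symbol.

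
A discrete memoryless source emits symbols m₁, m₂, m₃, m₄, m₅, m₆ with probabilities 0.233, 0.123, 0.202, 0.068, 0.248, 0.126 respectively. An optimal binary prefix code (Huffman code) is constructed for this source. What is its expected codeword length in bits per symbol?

2.508 bits/symbol

Repeatedly combine the two least-probable nodes; the expected code length is the sum of the merged weights.
merge 17/250 + 123/1000 → 191/1000
merge 63/500 + 191/1000 → 317/1000
merge 101/500 + 233/1000 → 87/200
merge 31/125 + 317/1000 → 113/200
merge 87/200 + 113/200 → 1
L = 191/1000 + 317/1000 + 87/200 + 113/200 + 1 = 627/250 = 2.508 bits/symbol.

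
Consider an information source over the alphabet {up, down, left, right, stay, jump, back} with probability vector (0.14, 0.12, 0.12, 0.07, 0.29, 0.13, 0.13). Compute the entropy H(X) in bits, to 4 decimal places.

2.6830 bits

H = −Σ pᵢ log₂ pᵢ.
−0.14·log₂(0.14) = 0.3971
−0.12·log₂(0.12) = 0.3671
−0.12·log₂(0.12) = 0.3671
−0.07·log₂(0.07) = 0.2686
−0.29·log₂(0.29) = 0.5179
−0.13·log₂(0.13) = 0.3826
−0.13·log₂(0.13) = 0.3826
Sum ≈ 2.6830 → 2.6830 bits.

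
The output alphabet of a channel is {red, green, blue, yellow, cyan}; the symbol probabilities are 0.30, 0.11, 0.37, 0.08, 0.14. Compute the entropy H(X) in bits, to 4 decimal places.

H = −Σ pᵢ log₂ pᵢ.
−0.30·log₂(0.30) = 0.5211
−0.11·log₂(0.11) = 0.3503
−0.37·log₂(0.37) = 0.5307
−0.08·log₂(0.08) = 0.2915
−0.14·log₂(0.14) = 0.3971
Sum ≈ 2.0907 → 2.0907 bits.

2.0907 bits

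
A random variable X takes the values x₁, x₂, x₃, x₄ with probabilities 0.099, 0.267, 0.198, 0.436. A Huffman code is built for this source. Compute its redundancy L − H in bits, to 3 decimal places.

0.037 bits

Entropy H = −Σ p log₂ p ≈ 1.8237 bits.
Huffman merges: 99/1000+99/500→297/1000; 267/1000+297/1000→141/250; 109/250+141/250→1. L = 1861/1000 ≈ 1.8610.
L − H = 1.8610 − 1.8237 = 0.037 bits.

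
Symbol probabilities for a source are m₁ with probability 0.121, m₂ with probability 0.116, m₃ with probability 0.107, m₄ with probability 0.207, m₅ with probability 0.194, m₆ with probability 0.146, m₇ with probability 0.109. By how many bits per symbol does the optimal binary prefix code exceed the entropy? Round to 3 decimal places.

Entropy H = −Σ p log₂ p ≈ 2.7574 bits.
Huffman merges: 107/1000+109/1000→27/125; 29/250+121/1000→237/1000; 73/500+97/500→17/50; 207/1000+27/125→423/1000; 237/1000+17/50→577/1000; 423/1000+577/1000→1. L = 2793/1000 ≈ 2.7930.
L − H = 2.7930 − 2.7574 = 0.036 bits.

0.036 bits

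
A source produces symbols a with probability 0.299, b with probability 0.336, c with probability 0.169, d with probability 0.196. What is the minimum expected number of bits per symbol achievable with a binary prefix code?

2 bits/symbol

Repeatedly combine the two least-probable nodes; the expected code length is the sum of the merged weights.
merge 169/1000 + 49/250 → 73/200
merge 299/1000 + 42/125 → 127/200
merge 73/200 + 127/200 → 1
L = 73/200 + 127/200 + 1 = 2 bits/symbol.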